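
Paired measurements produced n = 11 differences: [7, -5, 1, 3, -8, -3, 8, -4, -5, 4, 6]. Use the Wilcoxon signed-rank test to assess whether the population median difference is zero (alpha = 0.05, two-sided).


Step 1: Drop any zero differences (none here) and take |d_i|.
|d| = [7, 5, 1, 3, 8, 3, 8, 4, 5, 4, 6]
Step 2: Midrank |d_i| (ties get averaged ranks).
ranks: |7|->9, |5|->6.5, |1|->1, |3|->2.5, |8|->10.5, |3|->2.5, |8|->10.5, |4|->4.5, |5|->6.5, |4|->4.5, |6|->8
Step 3: Attach original signs; sum ranks with positive sign and with negative sign.
W+ = 9 + 1 + 2.5 + 10.5 + 4.5 + 8 = 35.5
W- = 6.5 + 10.5 + 2.5 + 4.5 + 6.5 = 30.5
(Check: W+ + W- = 66 should equal n(n+1)/2 = 66.)
Step 4: Test statistic W = min(W+, W-) = 30.5.
Step 5: Ties in |d|, so use the tie-corrected normal approximation.
        E[W] = n(n+1)/4 = 11*12/4 = 33.
        Tie groups: |d|=3 (t=2), |d|=4 (t=2), |d|=5 (t=2), |d|=8 (t=2); sum(t^3 - t) = 24.
        Var[W] = n(n+1)(2n+1)/24 - sum(t^3-t)/48 = 3036/24 - 24/48 = 126.
        z = (W - E[W]) / sqrt(Var[W]) = (30.5 - 33) / 11.2250 = -0.2227.
        Two-sided p = 2*Phi(z) = 0.823755.
Step 6: alpha = 0.05. fail to reject H0.

W+ = 35.5, W- = 30.5, W = min = 30.5, p = 0.823755, fail to reject H0.


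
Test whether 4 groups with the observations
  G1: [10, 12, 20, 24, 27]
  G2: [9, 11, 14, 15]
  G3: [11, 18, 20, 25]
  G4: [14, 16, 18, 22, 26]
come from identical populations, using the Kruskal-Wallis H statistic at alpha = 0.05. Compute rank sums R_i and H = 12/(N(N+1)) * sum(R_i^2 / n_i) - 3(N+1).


Step 1: Combine all N = 18 observations and assign midranks.
sorted (value, group, rank): (9,G2,1), (10,G1,2), (11,G2,3.5), (11,G3,3.5), (12,G1,5), (14,G2,6.5), (14,G4,6.5), (15,G2,8), (16,G4,9), (18,G3,10.5), (18,G4,10.5), (20,G1,12.5), (20,G3,12.5), (22,G4,14), (24,G1,15), (25,G3,16), (26,G4,17), (27,G1,18)
Step 2: Sum ranks within each group.
R_1 = 52.5 (n_1 = 5)
R_2 = 19 (n_2 = 4)
R_3 = 42.5 (n_3 = 4)
R_4 = 57 (n_4 = 5)
Step 3: H = 12/(N(N+1)) * sum(R_i^2/n_i) - 3(N+1)
     = 12/(18*19) * (52.5^2/5 + 19^2/4 + 42.5^2/4 + 57^2/5) - 3*19
     = 0.035088 * 1742.86 - 57
     = 4.153070.
Step 4: Ties present; correction factor C = 1 - 24/(18^3 - 18) = 0.995872. Corrected H = 4.153070 / 0.995872 = 4.170285.
Step 5: Under H0, H ~ chi^2(3); p-value = 0.243654.
Step 6: alpha = 0.05. fail to reject H0.

H = 4.1703, df = 3, p = 0.243654, fail to reject H0.


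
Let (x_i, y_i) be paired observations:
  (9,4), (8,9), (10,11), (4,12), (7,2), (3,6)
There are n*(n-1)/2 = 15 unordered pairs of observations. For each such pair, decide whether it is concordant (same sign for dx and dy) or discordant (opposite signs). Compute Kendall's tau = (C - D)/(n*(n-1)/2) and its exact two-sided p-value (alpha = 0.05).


Step 1: Enumerate the 15 unordered pairs (i,j) with i<j and classify each by sign(x_j-x_i) * sign(y_j-y_i).
  (1,2):dx=-1,dy=+5->D; (1,3):dx=+1,dy=+7->C; (1,4):dx=-5,dy=+8->D; (1,5):dx=-2,dy=-2->C
  (1,6):dx=-6,dy=+2->D; (2,3):dx=+2,dy=+2->C; (2,4):dx=-4,dy=+3->D; (2,5):dx=-1,dy=-7->C
  (2,6):dx=-5,dy=-3->C; (3,4):dx=-6,dy=+1->D; (3,5):dx=-3,dy=-9->C; (3,6):dx=-7,dy=-5->C
  (4,5):dx=+3,dy=-10->D; (4,6):dx=-1,dy=-6->C; (5,6):dx=-4,dy=+4->D
Step 2: C = 8, D = 7, total pairs = 15.
Step 3: tau = (C - D)/(n(n-1)/2) = (8 - 7)/15 = 0.066667.
Step 4: Exact two-sided p-value (enumerate n! = 720 permutations of y under H0): p = 1.000000.
Step 5: alpha = 0.05. fail to reject H0.

tau_b = 0.0667 (C=8, D=7), p = 1.000000, fail to reject H0.


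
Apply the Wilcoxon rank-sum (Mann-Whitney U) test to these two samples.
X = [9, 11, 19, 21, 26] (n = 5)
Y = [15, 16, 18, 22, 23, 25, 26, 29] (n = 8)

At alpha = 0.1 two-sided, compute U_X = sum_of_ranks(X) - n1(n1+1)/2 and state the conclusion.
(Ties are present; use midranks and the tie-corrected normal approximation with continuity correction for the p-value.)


Step 1: Combine and sort all 13 observations; assign midranks.
sorted (value, group): (9,X), (11,X), (15,Y), (16,Y), (18,Y), (19,X), (21,X), (22,Y), (23,Y), (25,Y), (26,X), (26,Y), (29,Y)
ranks: 9->1, 11->2, 15->3, 16->4, 18->5, 19->6, 21->7, 22->8, 23->9, 25->10, 26->11.5, 26->11.5, 29->13
Step 2: Rank sum for X: R1 = 1 + 2 + 6 + 7 + 11.5 = 27.5.
Step 3: U_X = R1 - n1(n1+1)/2 = 27.5 - 5*6/2 = 27.5 - 15 = 12.5.
       U_Y = n1*n2 - U_X = 40 - 12.5 = 27.5.
Step 4: Ties are present, so use the tie-corrected normal approximation (with continuity correction) for the p-value.
Step 5: p-value = 0.304842; compare to alpha = 0.1. fail to reject H0.

U_X = 12.5, p = 0.304842, fail to reject H0 at alpha = 0.1.


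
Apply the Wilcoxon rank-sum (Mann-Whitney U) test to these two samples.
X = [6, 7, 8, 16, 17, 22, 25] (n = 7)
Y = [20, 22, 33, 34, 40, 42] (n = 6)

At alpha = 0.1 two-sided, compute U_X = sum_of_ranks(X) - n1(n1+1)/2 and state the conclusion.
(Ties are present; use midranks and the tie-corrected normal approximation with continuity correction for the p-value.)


Step 1: Combine and sort all 13 observations; assign midranks.
sorted (value, group): (6,X), (7,X), (8,X), (16,X), (17,X), (20,Y), (22,X), (22,Y), (25,X), (33,Y), (34,Y), (40,Y), (42,Y)
ranks: 6->1, 7->2, 8->3, 16->4, 17->5, 20->6, 22->7.5, 22->7.5, 25->9, 33->10, 34->11, 40->12, 42->13
Step 2: Rank sum for X: R1 = 1 + 2 + 3 + 4 + 5 + 7.5 + 9 = 31.5.
Step 3: U_X = R1 - n1(n1+1)/2 = 31.5 - 7*8/2 = 31.5 - 28 = 3.5.
       U_Y = n1*n2 - U_X = 42 - 3.5 = 38.5.
Step 4: Ties are present, so use the tie-corrected normal approximation (with continuity correction) for the p-value.
Step 5: p-value = 0.015019; compare to alpha = 0.1. reject H0.

U_X = 3.5, p = 0.015019, reject H0 at alpha = 0.1.


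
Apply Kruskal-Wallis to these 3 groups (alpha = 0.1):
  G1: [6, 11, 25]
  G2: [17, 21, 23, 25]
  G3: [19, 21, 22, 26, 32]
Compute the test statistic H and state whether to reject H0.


Step 1: Combine all N = 12 observations and assign midranks.
sorted (value, group, rank): (6,G1,1), (11,G1,2), (17,G2,3), (19,G3,4), (21,G2,5.5), (21,G3,5.5), (22,G3,7), (23,G2,8), (25,G1,9.5), (25,G2,9.5), (26,G3,11), (32,G3,12)
Step 2: Sum ranks within each group.
R_1 = 12.5 (n_1 = 3)
R_2 = 26 (n_2 = 4)
R_3 = 39.5 (n_3 = 5)
Step 3: H = 12/(N(N+1)) * sum(R_i^2/n_i) - 3(N+1)
     = 12/(12*13) * (12.5^2/3 + 26^2/4 + 39.5^2/5) - 3*13
     = 0.076923 * 533.133 - 39
     = 2.010256.
Step 4: Ties present; correction factor C = 1 - 12/(12^3 - 12) = 0.993007. Corrected H = 2.010256 / 0.993007 = 2.024413.
Step 5: Under H0, H ~ chi^2(2); p-value = 0.363416.
Step 6: alpha = 0.1. fail to reject H0.

H = 2.0244, df = 2, p = 0.363416, fail to reject H0.


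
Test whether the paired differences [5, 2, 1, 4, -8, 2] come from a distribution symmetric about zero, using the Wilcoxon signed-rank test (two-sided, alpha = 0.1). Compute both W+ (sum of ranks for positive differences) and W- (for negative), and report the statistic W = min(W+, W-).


Step 1: Drop any zero differences (none here) and take |d_i|.
|d| = [5, 2, 1, 4, 8, 2]
Step 2: Midrank |d_i| (ties get averaged ranks).
ranks: |5|->5, |2|->2.5, |1|->1, |4|->4, |8|->6, |2|->2.5
Step 3: Attach original signs; sum ranks with positive sign and with negative sign.
W+ = 5 + 2.5 + 1 + 4 + 2.5 = 15
W- = 6 = 6
(Check: W+ + W- = 21 should equal n(n+1)/2 = 21.)
Step 4: Test statistic W = min(W+, W-) = 6.
Step 5: Ties in |d|, so use the tie-corrected normal approximation.
        E[W] = n(n+1)/4 = 6*7/4 = 10.5.
        Tie groups: |d|=2 (t=2); sum(t^3 - t) = 6.
        Var[W] = n(n+1)(2n+1)/24 - sum(t^3-t)/48 = 546/24 - 6/48 = 22.625.
        z = (W - E[W]) / sqrt(Var[W]) = (6 - 10.5) / 4.7566 = -0.9461.
        Two-sided p = 2*Phi(z) = 0.344118.
Step 6: alpha = 0.1. fail to reject H0.

W+ = 15, W- = 6, W = min = 6, p = 0.344118, fail to reject H0.


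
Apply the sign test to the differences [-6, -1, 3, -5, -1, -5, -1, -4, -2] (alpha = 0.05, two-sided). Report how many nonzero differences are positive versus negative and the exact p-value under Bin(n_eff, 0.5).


Step 1: Discard zero differences. Original n = 9; n_eff = number of nonzero differences = 9.
Nonzero differences (with sign): -6, -1, +3, -5, -1, -5, -1, -4, -2
Step 2: Count signs: positive = 1, negative = 8.
Step 3: Under H0: P(positive) = 0.5, so the number of positives S ~ Bin(9, 0.5).
Step 4: Two-sided exact p-value = sum of Bin(9,0.5) probabilities at or below the observed probability = 0.039062.
Step 5: alpha = 0.05. reject H0.

n_eff = 9, pos = 1, neg = 8, p = 0.039062, reject H0.


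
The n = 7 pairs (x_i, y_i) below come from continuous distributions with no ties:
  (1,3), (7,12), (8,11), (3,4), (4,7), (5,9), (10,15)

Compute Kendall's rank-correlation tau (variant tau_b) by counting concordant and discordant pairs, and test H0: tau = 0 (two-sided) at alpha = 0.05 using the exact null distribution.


Step 1: Enumerate the 21 unordered pairs (i,j) with i<j and classify each by sign(x_j-x_i) * sign(y_j-y_i).
  (1,2):dx=+6,dy=+9->C; (1,3):dx=+7,dy=+8->C; (1,4):dx=+2,dy=+1->C; (1,5):dx=+3,dy=+4->C
  (1,6):dx=+4,dy=+6->C; (1,7):dx=+9,dy=+12->C; (2,3):dx=+1,dy=-1->D; (2,4):dx=-4,dy=-8->C
  (2,5):dx=-3,dy=-5->C; (2,6):dx=-2,dy=-3->C; (2,7):dx=+3,dy=+3->C; (3,4):dx=-5,dy=-7->C
  (3,5):dx=-4,dy=-4->C; (3,6):dx=-3,dy=-2->C; (3,7):dx=+2,dy=+4->C; (4,5):dx=+1,dy=+3->C
  (4,6):dx=+2,dy=+5->C; (4,7):dx=+7,dy=+11->C; (5,6):dx=+1,dy=+2->C; (5,7):dx=+6,dy=+8->C
  (6,7):dx=+5,dy=+6->C
Step 2: C = 20, D = 1, total pairs = 21.
Step 3: tau = (C - D)/(n(n-1)/2) = (20 - 1)/21 = 0.904762.
Step 4: Exact two-sided p-value (enumerate n! = 5040 permutations of y under H0): p = 0.002778.
Step 5: alpha = 0.05. reject H0.

tau_b = 0.9048 (C=20, D=1), p = 0.002778, reject H0.


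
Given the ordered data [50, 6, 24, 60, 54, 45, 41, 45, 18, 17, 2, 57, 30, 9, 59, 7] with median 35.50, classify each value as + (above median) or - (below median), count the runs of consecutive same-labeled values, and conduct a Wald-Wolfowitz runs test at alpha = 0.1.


Step 1: Compute median = 35.50; label A = above, B = below.
Labels in order: ABBAAAAABBBABBAB  (n_A = 8, n_B = 8)
Step 2: Count runs R = 8.
Step 3: Under H0 (random ordering), E[R] = 2*n_A*n_B/(n_A+n_B) + 1 = 2*8*8/16 + 1 = 9.0000.
        Var[R] = 2*n_A*n_B*(2*n_A*n_B - n_A - n_B) / ((n_A+n_B)^2 * (n_A+n_B-1)) = 14336/3840 = 3.7333.
        SD[R] = 1.9322.
Step 4: Continuity-corrected z = (R + 0.5 - E[R]) / SD[R] = (8 + 0.5 - 9.0000) / 1.9322 = -0.2588.
Step 5: Two-sided p-value via normal approximation = 2*(1 - Phi(|z|)) = 0.795809.
Step 6: alpha = 0.1. fail to reject H0.

R = 8, z = -0.2588, p = 0.795809, fail to reject H0.


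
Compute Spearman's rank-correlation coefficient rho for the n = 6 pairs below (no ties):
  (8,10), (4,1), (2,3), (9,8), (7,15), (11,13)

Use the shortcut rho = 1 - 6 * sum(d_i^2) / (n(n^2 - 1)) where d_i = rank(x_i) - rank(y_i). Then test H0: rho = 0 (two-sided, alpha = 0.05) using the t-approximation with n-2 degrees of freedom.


Step 1: Rank x and y separately (midranks; no ties here).
rank(x): 8->4, 4->2, 2->1, 9->5, 7->3, 11->6
rank(y): 10->4, 1->1, 3->2, 8->3, 15->6, 13->5
Step 2: d_i = R_x(i) - R_y(i); compute d_i^2.
  (4-4)^2=0, (2-1)^2=1, (1-2)^2=1, (5-3)^2=4, (3-6)^2=9, (6-5)^2=1
sum(d^2) = 16.
Step 3: rho = 1 - 6*16 / (6*(6^2 - 1)) = 1 - 96/210 = 0.542857.
Step 4: Under H0, t = rho * sqrt((n-2)/(1-rho^2)) = 1.2928 ~ t(4).
Step 5: Two-sided p-value from the t-distribution with 4 df = 0.265703.
Step 6: alpha = 0.05. fail to reject H0.

rho = 0.5429, p = 0.265703, fail to reject H0 at alpha = 0.05.


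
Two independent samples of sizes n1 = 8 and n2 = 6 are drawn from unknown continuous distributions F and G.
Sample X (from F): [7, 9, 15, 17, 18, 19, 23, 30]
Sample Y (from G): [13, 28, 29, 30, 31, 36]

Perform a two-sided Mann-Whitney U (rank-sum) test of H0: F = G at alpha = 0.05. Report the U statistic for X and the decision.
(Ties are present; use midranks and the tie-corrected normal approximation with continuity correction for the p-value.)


Step 1: Combine and sort all 14 observations; assign midranks.
sorted (value, group): (7,X), (9,X), (13,Y), (15,X), (17,X), (18,X), (19,X), (23,X), (28,Y), (29,Y), (30,X), (30,Y), (31,Y), (36,Y)
ranks: 7->1, 9->2, 13->3, 15->4, 17->5, 18->6, 19->7, 23->8, 28->9, 29->10, 30->11.5, 30->11.5, 31->13, 36->14
Step 2: Rank sum for X: R1 = 1 + 2 + 4 + 5 + 6 + 7 + 8 + 11.5 = 44.5.
Step 3: U_X = R1 - n1(n1+1)/2 = 44.5 - 8*9/2 = 44.5 - 36 = 8.5.
       U_Y = n1*n2 - U_X = 48 - 8.5 = 39.5.
Step 4: Ties are present, so use the tie-corrected normal approximation (with continuity correction) for the p-value.
Step 5: p-value = 0.052547; compare to alpha = 0.05. fail to reject H0.

U_X = 8.5, p = 0.052547, fail to reject H0 at alpha = 0.05.


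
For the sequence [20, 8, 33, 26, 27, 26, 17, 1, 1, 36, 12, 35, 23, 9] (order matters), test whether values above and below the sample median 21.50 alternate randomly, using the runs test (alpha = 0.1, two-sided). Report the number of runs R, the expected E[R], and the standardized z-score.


Step 1: Compute median = 21.50; label A = above, B = below.
Labels in order: BBAAAABBBABAAB  (n_A = 7, n_B = 7)
Step 2: Count runs R = 7.
Step 3: Under H0 (random ordering), E[R] = 2*n_A*n_B/(n_A+n_B) + 1 = 2*7*7/14 + 1 = 8.0000.
        Var[R] = 2*n_A*n_B*(2*n_A*n_B - n_A - n_B) / ((n_A+n_B)^2 * (n_A+n_B-1)) = 8232/2548 = 3.2308.
        SD[R] = 1.7974.
Step 4: Continuity-corrected z = (R + 0.5 - E[R]) / SD[R] = (7 + 0.5 - 8.0000) / 1.7974 = -0.2782.
Step 5: Two-sided p-value via normal approximation = 2*(1 - Phi(|z|)) = 0.780879.
Step 6: alpha = 0.1. fail to reject H0.

R = 7, z = -0.2782, p = 0.780879, fail to reject H0.


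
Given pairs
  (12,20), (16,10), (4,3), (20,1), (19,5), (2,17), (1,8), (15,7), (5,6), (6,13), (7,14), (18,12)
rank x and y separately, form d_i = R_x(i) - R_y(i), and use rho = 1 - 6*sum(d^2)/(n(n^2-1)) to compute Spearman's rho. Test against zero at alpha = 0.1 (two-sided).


Step 1: Rank x and y separately (midranks; no ties here).
rank(x): 12->7, 16->9, 4->3, 20->12, 19->11, 2->2, 1->1, 15->8, 5->4, 6->5, 7->6, 18->10
rank(y): 20->12, 10->7, 3->2, 1->1, 5->3, 17->11, 8->6, 7->5, 6->4, 13->9, 14->10, 12->8
Step 2: d_i = R_x(i) - R_y(i); compute d_i^2.
  (7-12)^2=25, (9-7)^2=4, (3-2)^2=1, (12-1)^2=121, (11-3)^2=64, (2-11)^2=81, (1-6)^2=25, (8-5)^2=9, (4-4)^2=0, (5-9)^2=16, (6-10)^2=16, (10-8)^2=4
sum(d^2) = 366.
Step 3: rho = 1 - 6*366 / (12*(12^2 - 1)) = 1 - 2196/1716 = -0.279720.
Step 4: Under H0, t = rho * sqrt((n-2)/(1-rho^2)) = -0.9213 ~ t(10).
Step 5: Two-sided p-value from the t-distribution with 10 df = 0.378569.
Step 6: alpha = 0.1. fail to reject H0.

rho = -0.2797, p = 0.378569, fail to reject H0 at alpha = 0.1.


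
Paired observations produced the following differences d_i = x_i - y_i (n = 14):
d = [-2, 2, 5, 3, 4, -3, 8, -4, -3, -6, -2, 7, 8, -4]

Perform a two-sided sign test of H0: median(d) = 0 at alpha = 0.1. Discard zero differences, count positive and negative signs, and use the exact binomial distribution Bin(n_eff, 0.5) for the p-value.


Step 1: Discard zero differences. Original n = 14; n_eff = number of nonzero differences = 14.
Nonzero differences (with sign): -2, +2, +5, +3, +4, -3, +8, -4, -3, -6, -2, +7, +8, -4
Step 2: Count signs: positive = 7, negative = 7.
Step 3: Under H0: P(positive) = 0.5, so the number of positives S ~ Bin(14, 0.5).
Step 4: Two-sided exact p-value = sum of Bin(14,0.5) probabilities at or below the observed probability = 1.000000.
Step 5: alpha = 0.1. fail to reject H0.

n_eff = 14, pos = 7, neg = 7, p = 1.000000, fail to reject H0.


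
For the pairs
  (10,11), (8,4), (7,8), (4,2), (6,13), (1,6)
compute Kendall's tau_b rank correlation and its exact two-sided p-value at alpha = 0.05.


Step 1: Enumerate the 15 unordered pairs (i,j) with i<j and classify each by sign(x_j-x_i) * sign(y_j-y_i).
  (1,2):dx=-2,dy=-7->C; (1,3):dx=-3,dy=-3->C; (1,4):dx=-6,dy=-9->C; (1,5):dx=-4,dy=+2->D
  (1,6):dx=-9,dy=-5->C; (2,3):dx=-1,dy=+4->D; (2,4):dx=-4,dy=-2->C; (2,5):dx=-2,dy=+9->D
  (2,6):dx=-7,dy=+2->D; (3,4):dx=-3,dy=-6->C; (3,5):dx=-1,dy=+5->D; (3,6):dx=-6,dy=-2->C
  (4,5):dx=+2,dy=+11->C; (4,6):dx=-3,dy=+4->D; (5,6):dx=-5,dy=-7->C
Step 2: C = 9, D = 6, total pairs = 15.
Step 3: tau = (C - D)/(n(n-1)/2) = (9 - 6)/15 = 0.200000.
Step 4: Exact two-sided p-value (enumerate n! = 720 permutations of y under H0): p = 0.719444.
Step 5: alpha = 0.05. fail to reject H0.

tau_b = 0.2000 (C=9, D=6), p = 0.719444, fail to reject H0.


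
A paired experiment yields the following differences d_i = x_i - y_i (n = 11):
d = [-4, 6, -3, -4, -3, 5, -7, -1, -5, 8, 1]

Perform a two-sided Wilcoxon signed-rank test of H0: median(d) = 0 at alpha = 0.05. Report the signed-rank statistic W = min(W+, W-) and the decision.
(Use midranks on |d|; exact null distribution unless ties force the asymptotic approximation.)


Step 1: Drop any zero differences (none here) and take |d_i|.
|d| = [4, 6, 3, 4, 3, 5, 7, 1, 5, 8, 1]
Step 2: Midrank |d_i| (ties get averaged ranks).
ranks: |4|->5.5, |6|->9, |3|->3.5, |4|->5.5, |3|->3.5, |5|->7.5, |7|->10, |1|->1.5, |5|->7.5, |8|->11, |1|->1.5
Step 3: Attach original signs; sum ranks with positive sign and with negative sign.
W+ = 9 + 7.5 + 11 + 1.5 = 29
W- = 5.5 + 3.5 + 5.5 + 3.5 + 10 + 1.5 + 7.5 = 37
(Check: W+ + W- = 66 should equal n(n+1)/2 = 66.)
Step 4: Test statistic W = min(W+, W-) = 29.
Step 5: Ties in |d|, so use the tie-corrected normal approximation.
        E[W] = n(n+1)/4 = 11*12/4 = 33.
        Tie groups: |d|=1 (t=2), |d|=3 (t=2), |d|=4 (t=2), |d|=5 (t=2); sum(t^3 - t) = 24.
        Var[W] = n(n+1)(2n+1)/24 - sum(t^3-t)/48 = 3036/24 - 24/48 = 126.
        z = (W - E[W]) / sqrt(Var[W]) = (29 - 33) / 11.2250 = -0.3563.
        Two-sided p = 2*Phi(z) = 0.721580.
Step 6: alpha = 0.05. fail to reject H0.

W+ = 29, W- = 37, W = min = 29, p = 0.721580, fail to reject H0.


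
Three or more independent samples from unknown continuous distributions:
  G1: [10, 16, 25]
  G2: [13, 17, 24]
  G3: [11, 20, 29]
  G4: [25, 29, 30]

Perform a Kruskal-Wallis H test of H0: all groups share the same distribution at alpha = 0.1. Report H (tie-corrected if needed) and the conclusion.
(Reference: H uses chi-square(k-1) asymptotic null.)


Step 1: Combine all N = 12 observations and assign midranks.
sorted (value, group, rank): (10,G1,1), (11,G3,2), (13,G2,3), (16,G1,4), (17,G2,5), (20,G3,6), (24,G2,7), (25,G1,8.5), (25,G4,8.5), (29,G3,10.5), (29,G4,10.5), (30,G4,12)
Step 2: Sum ranks within each group.
R_1 = 13.5 (n_1 = 3)
R_2 = 15 (n_2 = 3)
R_3 = 18.5 (n_3 = 3)
R_4 = 31 (n_4 = 3)
Step 3: H = 12/(N(N+1)) * sum(R_i^2/n_i) - 3(N+1)
     = 12/(12*13) * (13.5^2/3 + 15^2/3 + 18.5^2/3 + 31^2/3) - 3*13
     = 0.076923 * 570.167 - 39
     = 4.858974.
Step 4: Ties present; correction factor C = 1 - 12/(12^3 - 12) = 0.993007. Corrected H = 4.858974 / 0.993007 = 4.893192.
Step 5: Under H0, H ~ chi^2(3); p-value = 0.179787.
Step 6: alpha = 0.1. fail to reject H0.

H = 4.8932, df = 3, p = 0.179787, fail to reject H0.


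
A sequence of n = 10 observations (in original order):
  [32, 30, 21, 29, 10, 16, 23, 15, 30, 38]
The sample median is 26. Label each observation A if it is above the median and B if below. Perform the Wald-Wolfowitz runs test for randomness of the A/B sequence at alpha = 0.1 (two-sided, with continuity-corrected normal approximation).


Step 1: Compute median = 26; label A = above, B = below.
Labels in order: AABABBBBAA  (n_A = 5, n_B = 5)
Step 2: Count runs R = 5.
Step 3: Under H0 (random ordering), E[R] = 2*n_A*n_B/(n_A+n_B) + 1 = 2*5*5/10 + 1 = 6.0000.
        Var[R] = 2*n_A*n_B*(2*n_A*n_B - n_A - n_B) / ((n_A+n_B)^2 * (n_A+n_B-1)) = 2000/900 = 2.2222.
        SD[R] = 1.4907.
Step 4: Continuity-corrected z = (R + 0.5 - E[R]) / SD[R] = (5 + 0.5 - 6.0000) / 1.4907 = -0.3354.
Step 5: Two-sided p-value via normal approximation = 2*(1 - Phi(|z|)) = 0.737316.
Step 6: alpha = 0.1. fail to reject H0.

R = 5, z = -0.3354, p = 0.737316, fail to reject H0.


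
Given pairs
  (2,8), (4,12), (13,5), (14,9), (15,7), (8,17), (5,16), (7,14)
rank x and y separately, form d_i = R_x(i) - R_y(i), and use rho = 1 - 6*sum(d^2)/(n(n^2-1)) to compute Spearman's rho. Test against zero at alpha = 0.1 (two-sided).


Step 1: Rank x and y separately (midranks; no ties here).
rank(x): 2->1, 4->2, 13->6, 14->7, 15->8, 8->5, 5->3, 7->4
rank(y): 8->3, 12->5, 5->1, 9->4, 7->2, 17->8, 16->7, 14->6
Step 2: d_i = R_x(i) - R_y(i); compute d_i^2.
  (1-3)^2=4, (2-5)^2=9, (6-1)^2=25, (7-4)^2=9, (8-2)^2=36, (5-8)^2=9, (3-7)^2=16, (4-6)^2=4
sum(d^2) = 112.
Step 3: rho = 1 - 6*112 / (8*(8^2 - 1)) = 1 - 672/504 = -0.333333.
Step 4: Under H0, t = rho * sqrt((n-2)/(1-rho^2)) = -0.8660 ~ t(6).
Step 5: Two-sided p-value from the t-distribution with 6 df = 0.419753.
Step 6: alpha = 0.1. fail to reject H0.

rho = -0.3333, p = 0.419753, fail to reject H0 at alpha = 0.1.


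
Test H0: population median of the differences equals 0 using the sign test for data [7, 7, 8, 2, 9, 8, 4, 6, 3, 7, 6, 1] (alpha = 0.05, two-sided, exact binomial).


Step 1: Discard zero differences. Original n = 12; n_eff = number of nonzero differences = 12.
Nonzero differences (with sign): +7, +7, +8, +2, +9, +8, +4, +6, +3, +7, +6, +1
Step 2: Count signs: positive = 12, negative = 0.
Step 3: Under H0: P(positive) = 0.5, so the number of positives S ~ Bin(12, 0.5).
Step 4: Two-sided exact p-value = sum of Bin(12,0.5) probabilities at or below the observed probability = 0.000488.
Step 5: alpha = 0.05. reject H0.

n_eff = 12, pos = 12, neg = 0, p = 0.000488, reject H0.


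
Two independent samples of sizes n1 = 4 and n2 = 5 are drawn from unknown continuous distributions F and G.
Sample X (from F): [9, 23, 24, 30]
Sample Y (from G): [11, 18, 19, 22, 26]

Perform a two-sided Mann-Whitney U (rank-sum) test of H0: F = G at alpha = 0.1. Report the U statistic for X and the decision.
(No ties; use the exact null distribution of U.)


Step 1: Combine and sort all 9 observations; assign midranks.
sorted (value, group): (9,X), (11,Y), (18,Y), (19,Y), (22,Y), (23,X), (24,X), (26,Y), (30,X)
ranks: 9->1, 11->2, 18->3, 19->4, 22->5, 23->6, 24->7, 26->8, 30->9
Step 2: Rank sum for X: R1 = 1 + 6 + 7 + 9 = 23.
Step 3: U_X = R1 - n1(n1+1)/2 = 23 - 4*5/2 = 23 - 10 = 13.
       U_Y = n1*n2 - U_X = 20 - 13 = 7.
Step 4: No ties, so the exact null distribution of U (based on enumerating the C(9,4) = 126 equally likely rank assignments) gives the two-sided p-value.
Step 5: p-value = 0.555556; compare to alpha = 0.1. fail to reject H0.

U_X = 13, p = 0.555556, fail to reject H0 at alpha = 0.1.


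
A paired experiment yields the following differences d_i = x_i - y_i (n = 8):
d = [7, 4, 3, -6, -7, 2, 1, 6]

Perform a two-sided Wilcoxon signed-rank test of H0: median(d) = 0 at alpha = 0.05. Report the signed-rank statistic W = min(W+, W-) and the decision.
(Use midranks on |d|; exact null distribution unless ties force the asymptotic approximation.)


Step 1: Drop any zero differences (none here) and take |d_i|.
|d| = [7, 4, 3, 6, 7, 2, 1, 6]
Step 2: Midrank |d_i| (ties get averaged ranks).
ranks: |7|->7.5, |4|->4, |3|->3, |6|->5.5, |7|->7.5, |2|->2, |1|->1, |6|->5.5
Step 3: Attach original signs; sum ranks with positive sign and with negative sign.
W+ = 7.5 + 4 + 3 + 2 + 1 + 5.5 = 23
W- = 5.5 + 7.5 = 13
(Check: W+ + W- = 36 should equal n(n+1)/2 = 36.)
Step 4: Test statistic W = min(W+, W-) = 13.
Step 5: Ties in |d|, so use the tie-corrected normal approximation.
        E[W] = n(n+1)/4 = 8*9/4 = 18.
        Tie groups: |d|=6 (t=2), |d|=7 (t=2); sum(t^3 - t) = 12.
        Var[W] = n(n+1)(2n+1)/24 - sum(t^3-t)/48 = 1224/24 - 12/48 = 50.75.
        z = (W - E[W]) / sqrt(Var[W]) = (13 - 18) / 7.1239 = -0.7019.
        Two-sided p = 2*Phi(z) = 0.482765.
Step 6: alpha = 0.05. fail to reject H0.

W+ = 23, W- = 13, W = min = 13, p = 0.482765, fail to reject H0.


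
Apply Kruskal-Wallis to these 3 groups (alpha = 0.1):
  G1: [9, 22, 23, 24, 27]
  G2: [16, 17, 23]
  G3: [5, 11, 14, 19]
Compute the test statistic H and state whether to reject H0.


Step 1: Combine all N = 12 observations and assign midranks.
sorted (value, group, rank): (5,G3,1), (9,G1,2), (11,G3,3), (14,G3,4), (16,G2,5), (17,G2,6), (19,G3,7), (22,G1,8), (23,G1,9.5), (23,G2,9.5), (24,G1,11), (27,G1,12)
Step 2: Sum ranks within each group.
R_1 = 42.5 (n_1 = 5)
R_2 = 20.5 (n_2 = 3)
R_3 = 15 (n_3 = 4)
Step 3: H = 12/(N(N+1)) * sum(R_i^2/n_i) - 3(N+1)
     = 12/(12*13) * (42.5^2/5 + 20.5^2/3 + 15^2/4) - 3*13
     = 0.076923 * 557.583 - 39
     = 3.891026.
Step 4: Ties present; correction factor C = 1 - 6/(12^3 - 12) = 0.996503. Corrected H = 3.891026 / 0.996503 = 3.904678.
Step 5: Under H0, H ~ chi^2(2); p-value = 0.141942.
Step 6: alpha = 0.1. fail to reject H0.

H = 3.9047, df = 2, p = 0.141942, fail to reject H0.


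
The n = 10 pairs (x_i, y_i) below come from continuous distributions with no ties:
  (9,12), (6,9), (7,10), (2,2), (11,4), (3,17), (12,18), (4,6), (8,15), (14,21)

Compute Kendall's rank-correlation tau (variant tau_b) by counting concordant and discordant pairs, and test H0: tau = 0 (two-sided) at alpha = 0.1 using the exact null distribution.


Step 1: Enumerate the 45 unordered pairs (i,j) with i<j and classify each by sign(x_j-x_i) * sign(y_j-y_i).
  (1,2):dx=-3,dy=-3->C; (1,3):dx=-2,dy=-2->C; (1,4):dx=-7,dy=-10->C; (1,5):dx=+2,dy=-8->D
  (1,6):dx=-6,dy=+5->D; (1,7):dx=+3,dy=+6->C; (1,8):dx=-5,dy=-6->C; (1,9):dx=-1,dy=+3->D
  (1,10):dx=+5,dy=+9->C; (2,3):dx=+1,dy=+1->C; (2,4):dx=-4,dy=-7->C; (2,5):dx=+5,dy=-5->D
  (2,6):dx=-3,dy=+8->D; (2,7):dx=+6,dy=+9->C; (2,8):dx=-2,dy=-3->C; (2,9):dx=+2,dy=+6->C
  (2,10):dx=+8,dy=+12->C; (3,4):dx=-5,dy=-8->C; (3,5):dx=+4,dy=-6->D; (3,6):dx=-4,dy=+7->D
  (3,7):dx=+5,dy=+8->C; (3,8):dx=-3,dy=-4->C; (3,9):dx=+1,dy=+5->C; (3,10):dx=+7,dy=+11->C
  (4,5):dx=+9,dy=+2->C; (4,6):dx=+1,dy=+15->C; (4,7):dx=+10,dy=+16->C; (4,8):dx=+2,dy=+4->C
  (4,9):dx=+6,dy=+13->C; (4,10):dx=+12,dy=+19->C; (5,6):dx=-8,dy=+13->D; (5,7):dx=+1,dy=+14->C
  (5,8):dx=-7,dy=+2->D; (5,9):dx=-3,dy=+11->D; (5,10):dx=+3,dy=+17->C; (6,7):dx=+9,dy=+1->C
  (6,8):dx=+1,dy=-11->D; (6,9):dx=+5,dy=-2->D; (6,10):dx=+11,dy=+4->C; (7,8):dx=-8,dy=-12->C
  (7,9):dx=-4,dy=-3->C; (7,10):dx=+2,dy=+3->C; (8,9):dx=+4,dy=+9->C; (8,10):dx=+10,dy=+15->C
  (9,10):dx=+6,dy=+6->C
Step 2: C = 33, D = 12, total pairs = 45.
Step 3: tau = (C - D)/(n(n-1)/2) = (33 - 12)/45 = 0.466667.
Step 4: Exact two-sided p-value (enumerate n! = 3628800 permutations of y under H0): p = 0.072550.
Step 5: alpha = 0.1. reject H0.

tau_b = 0.4667 (C=33, D=12), p = 0.072550, reject H0.


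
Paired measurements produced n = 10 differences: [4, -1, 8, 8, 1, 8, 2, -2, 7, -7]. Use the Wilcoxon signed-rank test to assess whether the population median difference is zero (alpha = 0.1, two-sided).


Step 1: Drop any zero differences (none here) and take |d_i|.
|d| = [4, 1, 8, 8, 1, 8, 2, 2, 7, 7]
Step 2: Midrank |d_i| (ties get averaged ranks).
ranks: |4|->5, |1|->1.5, |8|->9, |8|->9, |1|->1.5, |8|->9, |2|->3.5, |2|->3.5, |7|->6.5, |7|->6.5
Step 3: Attach original signs; sum ranks with positive sign and with negative sign.
W+ = 5 + 9 + 9 + 1.5 + 9 + 3.5 + 6.5 = 43.5
W- = 1.5 + 3.5 + 6.5 = 11.5
(Check: W+ + W- = 55 should equal n(n+1)/2 = 55.)
Step 4: Test statistic W = min(W+, W-) = 11.5.
Step 5: Ties in |d|, so use the tie-corrected normal approximation.
        E[W] = n(n+1)/4 = 10*11/4 = 27.5.
        Tie groups: |d|=1 (t=2), |d|=2 (t=2), |d|=7 (t=2), |d|=8 (t=3); sum(t^3 - t) = 42.
        Var[W] = n(n+1)(2n+1)/24 - sum(t^3-t)/48 = 2310/24 - 42/48 = 95.375.
        z = (W - E[W]) / sqrt(Var[W]) = (11.5 - 27.5) / 9.7660 = -1.6383.
        Two-sided p = 2*Phi(z) = 0.101352.
Step 6: alpha = 0.1. fail to reject H0.

W+ = 43.5, W- = 11.5, W = min = 11.5, p = 0.101352, fail to reject H0.


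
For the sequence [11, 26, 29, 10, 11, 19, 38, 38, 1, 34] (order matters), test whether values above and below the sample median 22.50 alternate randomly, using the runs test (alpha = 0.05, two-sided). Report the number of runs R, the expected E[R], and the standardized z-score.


Step 1: Compute median = 22.50; label A = above, B = below.
Labels in order: BAABBBAABA  (n_A = 5, n_B = 5)
Step 2: Count runs R = 6.
Step 3: Under H0 (random ordering), E[R] = 2*n_A*n_B/(n_A+n_B) + 1 = 2*5*5/10 + 1 = 6.0000.
        Var[R] = 2*n_A*n_B*(2*n_A*n_B - n_A - n_B) / ((n_A+n_B)^2 * (n_A+n_B-1)) = 2000/900 = 2.2222.
        SD[R] = 1.4907.
Step 4: R = E[R], so z = 0 with no continuity correction.
Step 5: Two-sided p-value via normal approximation = 2*(1 - Phi(|z|)) = 1.000000.
Step 6: alpha = 0.05. fail to reject H0.

R = 6, z = 0.0000, p = 1.000000, fail to reject H0.


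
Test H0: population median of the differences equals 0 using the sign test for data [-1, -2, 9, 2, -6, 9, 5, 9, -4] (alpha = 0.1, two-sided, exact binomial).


Step 1: Discard zero differences. Original n = 9; n_eff = number of nonzero differences = 9.
Nonzero differences (with sign): -1, -2, +9, +2, -6, +9, +5, +9, -4
Step 2: Count signs: positive = 5, negative = 4.
Step 3: Under H0: P(positive) = 0.5, so the number of positives S ~ Bin(9, 0.5).
Step 4: Two-sided exact p-value = sum of Bin(9,0.5) probabilities at or below the observed probability = 1.000000.
Step 5: alpha = 0.1. fail to reject H0.

n_eff = 9, pos = 5, neg = 4, p = 1.000000, fail to reject H0.


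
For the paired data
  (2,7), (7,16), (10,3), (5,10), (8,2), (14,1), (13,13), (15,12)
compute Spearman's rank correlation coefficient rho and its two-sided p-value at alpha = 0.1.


Step 1: Rank x and y separately (midranks; no ties here).
rank(x): 2->1, 7->3, 10->5, 5->2, 8->4, 14->7, 13->6, 15->8
rank(y): 7->4, 16->8, 3->3, 10->5, 2->2, 1->1, 13->7, 12->6
Step 2: d_i = R_x(i) - R_y(i); compute d_i^2.
  (1-4)^2=9, (3-8)^2=25, (5-3)^2=4, (2-5)^2=9, (4-2)^2=4, (7-1)^2=36, (6-7)^2=1, (8-6)^2=4
sum(d^2) = 92.
Step 3: rho = 1 - 6*92 / (8*(8^2 - 1)) = 1 - 552/504 = -0.095238.
Step 4: Under H0, t = rho * sqrt((n-2)/(1-rho^2)) = -0.2343 ~ t(6).
Step 5: Two-sided p-value from the t-distribution with 6 df = 0.822505.
Step 6: alpha = 0.1. fail to reject H0.

rho = -0.0952, p = 0.822505, fail to reject H0 at alpha = 0.1.


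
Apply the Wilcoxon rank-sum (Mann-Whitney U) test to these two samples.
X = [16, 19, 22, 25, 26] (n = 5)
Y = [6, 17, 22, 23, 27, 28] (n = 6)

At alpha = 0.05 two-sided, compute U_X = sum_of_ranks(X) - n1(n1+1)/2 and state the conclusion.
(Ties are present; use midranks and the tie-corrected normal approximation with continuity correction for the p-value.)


Step 1: Combine and sort all 11 observations; assign midranks.
sorted (value, group): (6,Y), (16,X), (17,Y), (19,X), (22,X), (22,Y), (23,Y), (25,X), (26,X), (27,Y), (28,Y)
ranks: 6->1, 16->2, 17->3, 19->4, 22->5.5, 22->5.5, 23->7, 25->8, 26->9, 27->10, 28->11
Step 2: Rank sum for X: R1 = 2 + 4 + 5.5 + 8 + 9 = 28.5.
Step 3: U_X = R1 - n1(n1+1)/2 = 28.5 - 5*6/2 = 28.5 - 15 = 13.5.
       U_Y = n1*n2 - U_X = 30 - 13.5 = 16.5.
Step 4: Ties are present, so use the tie-corrected normal approximation (with continuity correction) for the p-value.
Step 5: p-value = 0.854805; compare to alpha = 0.05. fail to reject H0.

U_X = 13.5, p = 0.854805, fail to reject H0 at alpha = 0.05.


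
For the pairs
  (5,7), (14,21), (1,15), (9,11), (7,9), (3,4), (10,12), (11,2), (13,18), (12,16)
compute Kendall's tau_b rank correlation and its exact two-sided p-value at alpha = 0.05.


Step 1: Enumerate the 45 unordered pairs (i,j) with i<j and classify each by sign(x_j-x_i) * sign(y_j-y_i).
  (1,2):dx=+9,dy=+14->C; (1,3):dx=-4,dy=+8->D; (1,4):dx=+4,dy=+4->C; (1,5):dx=+2,dy=+2->C
  (1,6):dx=-2,dy=-3->C; (1,7):dx=+5,dy=+5->C; (1,8):dx=+6,dy=-5->D; (1,9):dx=+8,dy=+11->C
  (1,10):dx=+7,dy=+9->C; (2,3):dx=-13,dy=-6->C; (2,4):dx=-5,dy=-10->C; (2,5):dx=-7,dy=-12->C
  (2,6):dx=-11,dy=-17->C; (2,7):dx=-4,dy=-9->C; (2,8):dx=-3,dy=-19->C; (2,9):dx=-1,dy=-3->C
  (2,10):dx=-2,dy=-5->C; (3,4):dx=+8,dy=-4->D; (3,5):dx=+6,dy=-6->D; (3,6):dx=+2,dy=-11->D
  (3,7):dx=+9,dy=-3->D; (3,8):dx=+10,dy=-13->D; (3,9):dx=+12,dy=+3->C; (3,10):dx=+11,dy=+1->C
  (4,5):dx=-2,dy=-2->C; (4,6):dx=-6,dy=-7->C; (4,7):dx=+1,dy=+1->C; (4,8):dx=+2,dy=-9->D
  (4,9):dx=+4,dy=+7->C; (4,10):dx=+3,dy=+5->C; (5,6):dx=-4,dy=-5->C; (5,7):dx=+3,dy=+3->C
  (5,8):dx=+4,dy=-7->D; (5,9):dx=+6,dy=+9->C; (5,10):dx=+5,dy=+7->C; (6,7):dx=+7,dy=+8->C
  (6,8):dx=+8,dy=-2->D; (6,9):dx=+10,dy=+14->C; (6,10):dx=+9,dy=+12->C; (7,8):dx=+1,dy=-10->D
  (7,9):dx=+3,dy=+6->C; (7,10):dx=+2,dy=+4->C; (8,9):dx=+2,dy=+16->C; (8,10):dx=+1,dy=+14->C
  (9,10):dx=-1,dy=-2->C
Step 2: C = 34, D = 11, total pairs = 45.
Step 3: tau = (C - D)/(n(n-1)/2) = (34 - 11)/45 = 0.511111.
Step 4: Exact two-sided p-value (enumerate n! = 3628800 permutations of y under H0): p = 0.046623.
Step 5: alpha = 0.05. reject H0.

tau_b = 0.5111 (C=34, D=11), p = 0.046623, reject H0.


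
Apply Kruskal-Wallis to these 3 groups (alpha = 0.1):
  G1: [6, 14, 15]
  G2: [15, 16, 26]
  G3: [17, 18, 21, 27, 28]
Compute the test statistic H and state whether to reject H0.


Step 1: Combine all N = 11 observations and assign midranks.
sorted (value, group, rank): (6,G1,1), (14,G1,2), (15,G1,3.5), (15,G2,3.5), (16,G2,5), (17,G3,6), (18,G3,7), (21,G3,8), (26,G2,9), (27,G3,10), (28,G3,11)
Step 2: Sum ranks within each group.
R_1 = 6.5 (n_1 = 3)
R_2 = 17.5 (n_2 = 3)
R_3 = 42 (n_3 = 5)
Step 3: H = 12/(N(N+1)) * sum(R_i^2/n_i) - 3(N+1)
     = 12/(11*12) * (6.5^2/3 + 17.5^2/3 + 42^2/5) - 3*12
     = 0.090909 * 468.967 - 36
     = 6.633333.
Step 4: Ties present; correction factor C = 1 - 6/(11^3 - 11) = 0.995455. Corrected H = 6.633333 / 0.995455 = 6.663623.
Step 5: Under H0, H ~ chi^2(2); p-value = 0.035728.
Step 6: alpha = 0.1. reject H0.

H = 6.6636, df = 2, p = 0.035728, reject H0.


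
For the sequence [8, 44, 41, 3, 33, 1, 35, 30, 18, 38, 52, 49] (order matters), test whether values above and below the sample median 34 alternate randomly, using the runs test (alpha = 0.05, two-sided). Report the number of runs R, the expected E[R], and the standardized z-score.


Step 1: Compute median = 34; label A = above, B = below.
Labels in order: BAABBBABBAAA  (n_A = 6, n_B = 6)
Step 2: Count runs R = 6.
Step 3: Under H0 (random ordering), E[R] = 2*n_A*n_B/(n_A+n_B) + 1 = 2*6*6/12 + 1 = 7.0000.
        Var[R] = 2*n_A*n_B*(2*n_A*n_B - n_A - n_B) / ((n_A+n_B)^2 * (n_A+n_B-1)) = 4320/1584 = 2.7273.
        SD[R] = 1.6514.
Step 4: Continuity-corrected z = (R + 0.5 - E[R]) / SD[R] = (6 + 0.5 - 7.0000) / 1.6514 = -0.3028.
Step 5: Two-sided p-value via normal approximation = 2*(1 - Phi(|z|)) = 0.762069.
Step 6: alpha = 0.05. fail to reject H0.

R = 6, z = -0.3028, p = 0.762069, fail to reject H0.


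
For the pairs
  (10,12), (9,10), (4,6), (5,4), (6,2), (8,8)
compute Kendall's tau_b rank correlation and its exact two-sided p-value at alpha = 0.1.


Step 1: Enumerate the 15 unordered pairs (i,j) with i<j and classify each by sign(x_j-x_i) * sign(y_j-y_i).
  (1,2):dx=-1,dy=-2->C; (1,3):dx=-6,dy=-6->C; (1,4):dx=-5,dy=-8->C; (1,5):dx=-4,dy=-10->C
  (1,6):dx=-2,dy=-4->C; (2,3):dx=-5,dy=-4->C; (2,4):dx=-4,dy=-6->C; (2,5):dx=-3,dy=-8->C
  (2,6):dx=-1,dy=-2->C; (3,4):dx=+1,dy=-2->D; (3,5):dx=+2,dy=-4->D; (3,6):dx=+4,dy=+2->C
  (4,5):dx=+1,dy=-2->D; (4,6):dx=+3,dy=+4->C; (5,6):dx=+2,dy=+6->C
Step 2: C = 12, D = 3, total pairs = 15.
Step 3: tau = (C - D)/(n(n-1)/2) = (12 - 3)/15 = 0.600000.
Step 4: Exact two-sided p-value (enumerate n! = 720 permutations of y under H0): p = 0.136111.
Step 5: alpha = 0.1. fail to reject H0.

tau_b = 0.6000 (C=12, D=3), p = 0.136111, fail to reject H0.


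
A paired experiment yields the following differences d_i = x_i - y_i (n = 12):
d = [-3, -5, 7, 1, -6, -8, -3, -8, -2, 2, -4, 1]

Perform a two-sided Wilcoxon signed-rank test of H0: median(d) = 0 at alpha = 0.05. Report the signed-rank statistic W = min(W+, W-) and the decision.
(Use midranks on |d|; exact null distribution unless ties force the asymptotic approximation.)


Step 1: Drop any zero differences (none here) and take |d_i|.
|d| = [3, 5, 7, 1, 6, 8, 3, 8, 2, 2, 4, 1]
Step 2: Midrank |d_i| (ties get averaged ranks).
ranks: |3|->5.5, |5|->8, |7|->10, |1|->1.5, |6|->9, |8|->11.5, |3|->5.5, |8|->11.5, |2|->3.5, |2|->3.5, |4|->7, |1|->1.5
Step 3: Attach original signs; sum ranks with positive sign and with negative sign.
W+ = 10 + 1.5 + 3.5 + 1.5 = 16.5
W- = 5.5 + 8 + 9 + 11.5 + 5.5 + 11.5 + 3.5 + 7 = 61.5
(Check: W+ + W- = 78 should equal n(n+1)/2 = 78.)
Step 4: Test statistic W = min(W+, W-) = 16.5.
Step 5: Ties in |d|, so use the tie-corrected normal approximation.
        E[W] = n(n+1)/4 = 12*13/4 = 39.
        Tie groups: |d|=1 (t=2), |d|=2 (t=2), |d|=3 (t=2), |d|=8 (t=2); sum(t^3 - t) = 24.
        Var[W] = n(n+1)(2n+1)/24 - sum(t^3-t)/48 = 3900/24 - 24/48 = 162.
        z = (W - E[W]) / sqrt(Var[W]) = (16.5 - 39) / 12.7279 = -1.7678.
        Two-sided p = 2*Phi(z) = 0.077100.
Step 6: alpha = 0.05. fail to reject H0.

W+ = 16.5, W- = 61.5, W = min = 16.5, p = 0.077100, fail to reject H0.


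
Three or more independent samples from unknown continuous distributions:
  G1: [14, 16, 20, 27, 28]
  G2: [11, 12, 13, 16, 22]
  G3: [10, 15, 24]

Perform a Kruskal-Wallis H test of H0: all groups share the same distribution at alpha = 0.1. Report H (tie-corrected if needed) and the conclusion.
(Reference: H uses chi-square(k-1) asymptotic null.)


Step 1: Combine all N = 13 observations and assign midranks.
sorted (value, group, rank): (10,G3,1), (11,G2,2), (12,G2,3), (13,G2,4), (14,G1,5), (15,G3,6), (16,G1,7.5), (16,G2,7.5), (20,G1,9), (22,G2,10), (24,G3,11), (27,G1,12), (28,G1,13)
Step 2: Sum ranks within each group.
R_1 = 46.5 (n_1 = 5)
R_2 = 26.5 (n_2 = 5)
R_3 = 18 (n_3 = 3)
Step 3: H = 12/(N(N+1)) * sum(R_i^2/n_i) - 3(N+1)
     = 12/(13*14) * (46.5^2/5 + 26.5^2/5 + 18^2/3) - 3*14
     = 0.065934 * 680.9 - 42
     = 2.894505.
Step 4: Ties present; correction factor C = 1 - 6/(13^3 - 13) = 0.997253. Corrected H = 2.894505 / 0.997253 = 2.902479.
Step 5: Under H0, H ~ chi^2(2); p-value = 0.234280.
Step 6: alpha = 0.1. fail to reject H0.

H = 2.9025, df = 2, p = 0.234280, fail to reject H0.


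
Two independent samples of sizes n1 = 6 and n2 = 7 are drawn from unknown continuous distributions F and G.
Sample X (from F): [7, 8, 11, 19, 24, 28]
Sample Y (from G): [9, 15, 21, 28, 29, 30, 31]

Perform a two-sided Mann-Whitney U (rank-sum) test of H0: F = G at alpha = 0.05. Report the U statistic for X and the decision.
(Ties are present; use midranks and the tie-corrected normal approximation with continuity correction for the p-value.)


Step 1: Combine and sort all 13 observations; assign midranks.
sorted (value, group): (7,X), (8,X), (9,Y), (11,X), (15,Y), (19,X), (21,Y), (24,X), (28,X), (28,Y), (29,Y), (30,Y), (31,Y)
ranks: 7->1, 8->2, 9->3, 11->4, 15->5, 19->6, 21->7, 24->8, 28->9.5, 28->9.5, 29->11, 30->12, 31->13
Step 2: Rank sum for X: R1 = 1 + 2 + 4 + 6 + 8 + 9.5 = 30.5.
Step 3: U_X = R1 - n1(n1+1)/2 = 30.5 - 6*7/2 = 30.5 - 21 = 9.5.
       U_Y = n1*n2 - U_X = 42 - 9.5 = 32.5.
Step 4: Ties are present, so use the tie-corrected normal approximation (with continuity correction) for the p-value.
Step 5: p-value = 0.115582; compare to alpha = 0.05. fail to reject H0.

U_X = 9.5, p = 0.115582, fail to reject H0 at alpha = 0.05.


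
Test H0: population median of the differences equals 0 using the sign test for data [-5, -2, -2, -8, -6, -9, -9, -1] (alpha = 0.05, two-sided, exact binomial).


Step 1: Discard zero differences. Original n = 8; n_eff = number of nonzero differences = 8.
Nonzero differences (with sign): -5, -2, -2, -8, -6, -9, -9, -1
Step 2: Count signs: positive = 0, negative = 8.
Step 3: Under H0: P(positive) = 0.5, so the number of positives S ~ Bin(8, 0.5).
Step 4: Two-sided exact p-value = sum of Bin(8,0.5) probabilities at or below the observed probability = 0.007812.
Step 5: alpha = 0.05. reject H0.

n_eff = 8, pos = 0, neg = 8, p = 0.007812, reject H0.


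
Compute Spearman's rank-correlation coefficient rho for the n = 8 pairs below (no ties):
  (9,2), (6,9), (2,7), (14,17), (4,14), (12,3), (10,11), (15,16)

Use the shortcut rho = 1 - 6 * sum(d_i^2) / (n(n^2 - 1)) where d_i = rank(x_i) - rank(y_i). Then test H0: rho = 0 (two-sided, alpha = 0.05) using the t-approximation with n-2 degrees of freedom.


Step 1: Rank x and y separately (midranks; no ties here).
rank(x): 9->4, 6->3, 2->1, 14->7, 4->2, 12->6, 10->5, 15->8
rank(y): 2->1, 9->4, 7->3, 17->8, 14->6, 3->2, 11->5, 16->7
Step 2: d_i = R_x(i) - R_y(i); compute d_i^2.
  (4-1)^2=9, (3-4)^2=1, (1-3)^2=4, (7-8)^2=1, (2-6)^2=16, (6-2)^2=16, (5-5)^2=0, (8-7)^2=1
sum(d^2) = 48.
Step 3: rho = 1 - 6*48 / (8*(8^2 - 1)) = 1 - 288/504 = 0.428571.
Step 4: Under H0, t = rho * sqrt((n-2)/(1-rho^2)) = 1.1619 ~ t(6).
Step 5: Two-sided p-value from the t-distribution with 6 df = 0.289403.
Step 6: alpha = 0.05. fail to reject H0.

rho = 0.4286, p = 0.289403, fail to reject H0 at alpha = 0.05.
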